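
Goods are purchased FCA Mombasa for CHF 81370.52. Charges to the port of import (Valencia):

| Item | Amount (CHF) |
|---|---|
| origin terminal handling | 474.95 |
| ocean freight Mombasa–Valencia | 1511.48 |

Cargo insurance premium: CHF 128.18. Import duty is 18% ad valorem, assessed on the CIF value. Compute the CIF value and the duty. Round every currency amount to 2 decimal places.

CIF = FCA price + pre-shipment costs + freight + insurance
CIF = 81370.52 + 474.95 + 1511.48 + 128.18 = 83485.13
Import duty = 83485.13 × 18% = 15027.32

CIF value: CHF 83485.13; import duty: CHF 15027.32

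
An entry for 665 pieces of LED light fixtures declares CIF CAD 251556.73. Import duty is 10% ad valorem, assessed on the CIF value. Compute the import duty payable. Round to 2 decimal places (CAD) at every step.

Import duty = 251556.73 × 10% = 25155.67

Import duty: CAD 25155.67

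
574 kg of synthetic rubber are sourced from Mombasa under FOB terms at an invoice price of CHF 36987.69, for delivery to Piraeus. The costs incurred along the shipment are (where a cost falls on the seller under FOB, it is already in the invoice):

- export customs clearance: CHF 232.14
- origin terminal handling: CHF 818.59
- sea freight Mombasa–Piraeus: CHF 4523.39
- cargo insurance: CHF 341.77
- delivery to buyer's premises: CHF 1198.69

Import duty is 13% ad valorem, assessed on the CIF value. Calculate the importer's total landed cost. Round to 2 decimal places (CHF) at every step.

FOB: the seller bears costs until goods are on board at the origin port; the buyer bears freight, insurance and all costs thereafter.
Already in the invoice (seller's account under FOB): export clearance, origin terminal — exclude.
CIF value = FOB price + freight + insurance = 36987.69 + 4523.39 + 341.77 = 41852.85
Import duty = 41852.85 × 13% = 5440.87
Buyer bears: freight 4523.39 + insurance 341.77 + delivery 1198.69 + duty 5440.87 = 11504.72
Landed cost = invoice 36987.69 + 11504.72 = 48492.41

Total landed cost: CHF 48492.41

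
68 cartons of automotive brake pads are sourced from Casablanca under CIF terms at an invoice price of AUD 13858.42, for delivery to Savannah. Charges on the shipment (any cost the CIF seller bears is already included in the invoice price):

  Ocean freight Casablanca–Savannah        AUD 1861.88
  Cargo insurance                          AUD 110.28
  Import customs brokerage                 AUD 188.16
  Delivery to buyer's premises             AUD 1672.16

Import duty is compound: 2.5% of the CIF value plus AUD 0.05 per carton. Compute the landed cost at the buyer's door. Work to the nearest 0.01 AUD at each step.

Total landed cost: AUD 16068.60

CIF: the seller pays costs through ocean freight and marine insurance to the destination port.
Already in the invoice (seller's account under CIF): freight, insurance — exclude.
The CIF price already equals the CIF value: 13858.42
Ad valorem component: 13858.42 × 2.5% = 346.46
Specific component: 68 × 0.05 = 3.40
Import duty = 346.46 + 3.40 = 349.86
Buyer bears: brokerage 188.16 + delivery 1672.16 + duty 349.86 = 2210.18
Landed cost = invoice 13858.42 + 2210.18 = 16068.60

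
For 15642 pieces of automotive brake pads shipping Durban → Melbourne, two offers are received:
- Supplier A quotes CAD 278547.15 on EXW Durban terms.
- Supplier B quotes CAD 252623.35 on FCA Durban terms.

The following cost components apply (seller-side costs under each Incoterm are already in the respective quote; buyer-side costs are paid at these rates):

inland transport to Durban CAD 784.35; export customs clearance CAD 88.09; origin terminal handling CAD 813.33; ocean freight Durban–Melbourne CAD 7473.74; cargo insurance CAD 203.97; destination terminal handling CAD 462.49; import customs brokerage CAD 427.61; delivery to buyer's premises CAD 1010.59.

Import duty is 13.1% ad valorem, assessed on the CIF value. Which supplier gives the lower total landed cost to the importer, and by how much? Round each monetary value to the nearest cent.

Supplier A (EXW):
CIF value = EXW price + inland to port + export clearance + origin terminal + freight + insurance = 278547.15 + 784.35 + 88.09 + 813.33 + 7473.74 + 203.97 = 287910.63
Import duty = 287910.63 × 13.1% = 37716.29
Buyer bears (A): 784.35 + 88.09 + 813.33 + 7473.74 + 203.97 + 462.49 + 427.61 + 1010.59 = 11264.17
Landed cost (A) = invoice 278547.15 + 11264.17 + duty 37716.29 = 327527.61
Supplier B (FCA):
CIF value = FCA price + origin terminal + freight + insurance = 252623.35 + 813.33 + 7473.74 + 203.97 = 261114.39
Import duty = 261114.39 × 13.1% = 34205.99
Buyer bears (B): 813.33 + 7473.74 + 203.97 + 462.49 + 427.61 + 1010.59 = 10391.73
Landed cost (B) = invoice 252623.35 + 10391.73 + duty 34205.99 = 297221.07
Difference = |327527.61 − 297221.07| = 30306.54

Supplier B is cheaper by CAD 30306.54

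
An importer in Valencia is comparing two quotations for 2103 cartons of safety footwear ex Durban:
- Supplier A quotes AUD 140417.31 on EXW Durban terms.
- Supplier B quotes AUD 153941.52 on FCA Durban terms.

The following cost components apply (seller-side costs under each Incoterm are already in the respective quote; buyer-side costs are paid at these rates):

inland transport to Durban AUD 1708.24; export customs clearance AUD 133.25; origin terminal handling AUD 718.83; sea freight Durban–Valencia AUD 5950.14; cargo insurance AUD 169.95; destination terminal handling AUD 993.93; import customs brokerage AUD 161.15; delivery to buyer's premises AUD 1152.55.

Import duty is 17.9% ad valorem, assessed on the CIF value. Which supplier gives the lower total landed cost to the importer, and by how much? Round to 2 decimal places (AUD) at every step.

Supplier A is cheaper by AUD 13773.93

Supplier A (EXW):
CIF value = EXW price + inland to port + export clearance + origin terminal + freight + insurance = 140417.31 + 1708.24 + 133.25 + 718.83 + 5950.14 + 169.95 = 149097.72
Import duty = 149097.72 × 17.9% = 26688.49
Buyer bears (A): 1708.24 + 133.25 + 718.83 + 5950.14 + 169.95 + 993.93 + 161.15 + 1152.55 = 10988.04
Landed cost (A) = invoice 140417.31 + 10988.04 + duty 26688.49 = 178093.84
Supplier B (FCA):
CIF value = FCA price + origin terminal + freight + insurance = 153941.52 + 718.83 + 5950.14 + 169.95 = 160780.44
Import duty = 160780.44 × 17.9% = 28779.70
Buyer bears (B): 718.83 + 5950.14 + 169.95 + 993.93 + 161.15 + 1152.55 = 9146.55
Landed cost (B) = invoice 153941.52 + 9146.55 + duty 28779.70 = 191867.77
Difference = |178093.84 − 191867.77| = 13773.93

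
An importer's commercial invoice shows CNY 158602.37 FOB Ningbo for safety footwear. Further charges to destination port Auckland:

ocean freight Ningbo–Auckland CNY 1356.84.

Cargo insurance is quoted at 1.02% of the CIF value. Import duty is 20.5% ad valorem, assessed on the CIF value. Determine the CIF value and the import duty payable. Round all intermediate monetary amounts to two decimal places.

CIF value: CNY 161607.61; import duty: CNY 33129.56

Let C be the CIF value. C = FOB price + freight + 1.02% × C
C − 1.02% × C = 158602.37 + 1356.84
0.9898 × C = 159959.21
C = 159959.21 / 0.9898 = 161607.61
Insurance premium = 1.02% × 161607.61 = 1648.40
Import duty = 161607.61 × 20.5% = 33129.56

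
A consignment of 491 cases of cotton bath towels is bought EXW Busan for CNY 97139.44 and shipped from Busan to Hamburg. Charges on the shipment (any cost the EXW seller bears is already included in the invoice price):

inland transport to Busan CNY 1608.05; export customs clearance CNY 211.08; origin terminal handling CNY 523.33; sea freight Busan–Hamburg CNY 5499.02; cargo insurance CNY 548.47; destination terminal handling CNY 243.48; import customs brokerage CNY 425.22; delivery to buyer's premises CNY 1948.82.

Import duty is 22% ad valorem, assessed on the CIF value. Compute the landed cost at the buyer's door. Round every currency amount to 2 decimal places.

Total landed cost: CNY 131363.38

EXW: the seller makes goods available at their premises; the buyer bears all onward costs.
CIF value = EXW price + inland to port + export clearance + origin terminal + freight + insurance = 97139.44 + 1608.05 + 211.08 + 523.33 + 5499.02 + 548.47 = 105529.39
Import duty = 105529.39 × 22% = 23216.47
Buyer bears: inland to port 1608.05 + export clearance 211.08 + origin terminal 523.33 + freight 5499.02 + insurance 548.47 + destination terminal 243.48 + brokerage 425.22 + delivery 1948.82 + duty 23216.47 = 34223.94
Landed cost = invoice 97139.44 + 34223.94 = 131363.38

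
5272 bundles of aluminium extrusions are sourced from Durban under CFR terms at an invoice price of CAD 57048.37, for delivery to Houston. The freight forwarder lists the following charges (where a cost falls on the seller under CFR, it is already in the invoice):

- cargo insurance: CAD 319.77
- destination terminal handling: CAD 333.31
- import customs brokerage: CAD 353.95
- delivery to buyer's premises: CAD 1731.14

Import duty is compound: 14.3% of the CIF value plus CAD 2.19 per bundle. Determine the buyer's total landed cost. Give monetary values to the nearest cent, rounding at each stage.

CFR: the seller pays costs through ocean freight to the destination port, but not insurance.
CIF value = CFR price + insurance = 57048.37 + 319.77 = 57368.14
Ad valorem component: 57368.14 × 14.3% = 8203.64
Specific component: 5272 × 2.19 = 11545.68
Import duty = 8203.64 + 11545.68 = 19749.32
Buyer bears: insurance 319.77 + destination terminal 333.31 + brokerage 353.95 + delivery 1731.14 + duty 19749.32 = 22487.49
Landed cost = invoice 57048.37 + 22487.49 = 79535.86

Total landed cost: CAD 79535.86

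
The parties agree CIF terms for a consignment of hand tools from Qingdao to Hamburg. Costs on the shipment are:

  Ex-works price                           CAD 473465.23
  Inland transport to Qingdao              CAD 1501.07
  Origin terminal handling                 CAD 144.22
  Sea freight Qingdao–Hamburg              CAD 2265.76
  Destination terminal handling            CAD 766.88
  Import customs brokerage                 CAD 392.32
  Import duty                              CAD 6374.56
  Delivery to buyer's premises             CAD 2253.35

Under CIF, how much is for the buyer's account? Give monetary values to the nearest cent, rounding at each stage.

CIF: the seller pays costs through ocean freight and marine insurance to the destination port.
Seller's account: goods 473465.23 + inland to port 1501.07 + origin terminal 144.22 + freight 2265.76 = 477376.28
Buyer's account: destination terminal 766.88 + brokerage 392.32 + duty 6374.56 + delivery 2253.35 = 9787.11

Buyer's account: CAD 9787.11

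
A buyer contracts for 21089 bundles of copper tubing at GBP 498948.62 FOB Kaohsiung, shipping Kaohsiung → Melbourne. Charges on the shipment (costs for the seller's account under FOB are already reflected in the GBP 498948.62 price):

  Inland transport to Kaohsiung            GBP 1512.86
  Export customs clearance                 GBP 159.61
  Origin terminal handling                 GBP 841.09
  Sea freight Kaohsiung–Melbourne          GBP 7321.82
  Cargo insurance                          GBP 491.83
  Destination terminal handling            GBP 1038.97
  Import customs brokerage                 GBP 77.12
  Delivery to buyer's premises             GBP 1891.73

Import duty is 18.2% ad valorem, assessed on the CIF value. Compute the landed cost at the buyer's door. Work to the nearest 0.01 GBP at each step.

FOB: the seller bears costs until goods are on board at the origin port; the buyer bears freight, insurance and all costs thereafter.
Already in the invoice (seller's account under FOB): inland to port, export clearance, origin terminal — exclude.
CIF value = FOB price + freight + insurance = 498948.62 + 7321.82 + 491.83 = 506762.27
Import duty = 506762.27 × 18.2% = 92230.73
Buyer bears: freight 7321.82 + insurance 491.83 + destination terminal 1038.97 + brokerage 77.12 + delivery 1891.73 + duty 92230.73 = 103052.20
Landed cost = invoice 498948.62 + 103052.20 = 602000.82

Total landed cost: GBP 602000.82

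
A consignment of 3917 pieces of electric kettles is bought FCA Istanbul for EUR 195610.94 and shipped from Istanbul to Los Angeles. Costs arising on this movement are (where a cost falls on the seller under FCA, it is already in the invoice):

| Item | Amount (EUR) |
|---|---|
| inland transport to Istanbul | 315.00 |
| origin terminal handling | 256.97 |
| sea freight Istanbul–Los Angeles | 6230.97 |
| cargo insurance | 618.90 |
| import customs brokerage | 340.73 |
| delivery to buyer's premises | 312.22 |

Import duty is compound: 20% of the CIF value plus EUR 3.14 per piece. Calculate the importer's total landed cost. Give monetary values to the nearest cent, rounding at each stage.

FCA: the seller delivers export-cleared goods to the carrier; the buyer bears costs from that point.
Already in the invoice (seller's account under FCA): inland to port — exclude.
CIF value = FCA price + origin terminal + freight + insurance = 195610.94 + 256.97 + 6230.97 + 618.90 = 202717.78
Ad valorem component: 202717.78 × 20% = 40543.56
Specific component: 3917 × 3.14 = 12299.38
Import duty = 40543.56 + 12299.38 = 52842.94
Buyer bears: origin terminal 256.97 + freight 6230.97 + insurance 618.90 + brokerage 340.73 + delivery 312.22 + duty 52842.94 = 60602.73
Landed cost = invoice 195610.94 + 60602.73 = 256213.67

Total landed cost: EUR 256213.67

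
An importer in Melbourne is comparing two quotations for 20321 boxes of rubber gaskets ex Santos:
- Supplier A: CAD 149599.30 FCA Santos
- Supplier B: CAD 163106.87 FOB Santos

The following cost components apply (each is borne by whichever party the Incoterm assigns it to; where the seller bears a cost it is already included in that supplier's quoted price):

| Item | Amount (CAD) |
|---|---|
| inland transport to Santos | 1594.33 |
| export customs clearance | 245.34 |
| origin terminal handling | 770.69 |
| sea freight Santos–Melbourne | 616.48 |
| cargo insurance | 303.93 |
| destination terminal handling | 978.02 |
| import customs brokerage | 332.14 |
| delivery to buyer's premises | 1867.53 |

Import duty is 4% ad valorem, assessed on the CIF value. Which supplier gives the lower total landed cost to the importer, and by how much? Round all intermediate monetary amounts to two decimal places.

Supplier A (FCA):
CIF value = FCA price + origin terminal + freight + insurance = 149599.30 + 770.69 + 616.48 + 303.93 = 151290.40
Import duty = 151290.40 × 4% = 6051.62
Buyer bears (A): 770.69 + 616.48 + 303.93 + 978.02 + 332.14 + 1867.53 = 4868.79
Landed cost (A) = invoice 149599.30 + 4868.79 + duty 6051.62 = 160519.71
Supplier B (FOB):
CIF value = FOB price + freight + insurance = 163106.87 + 616.48 + 303.93 = 164027.28
Import duty = 164027.28 × 4% = 6561.09
Buyer bears (B): 616.48 + 303.93 + 978.02 + 332.14 + 1867.53 = 4098.10
Landed cost (B) = invoice 163106.87 + 4098.10 + duty 6561.09 = 173766.06
Difference = |160519.71 − 173766.06| = 13246.35

Supplier A is cheaper by CAD 13246.35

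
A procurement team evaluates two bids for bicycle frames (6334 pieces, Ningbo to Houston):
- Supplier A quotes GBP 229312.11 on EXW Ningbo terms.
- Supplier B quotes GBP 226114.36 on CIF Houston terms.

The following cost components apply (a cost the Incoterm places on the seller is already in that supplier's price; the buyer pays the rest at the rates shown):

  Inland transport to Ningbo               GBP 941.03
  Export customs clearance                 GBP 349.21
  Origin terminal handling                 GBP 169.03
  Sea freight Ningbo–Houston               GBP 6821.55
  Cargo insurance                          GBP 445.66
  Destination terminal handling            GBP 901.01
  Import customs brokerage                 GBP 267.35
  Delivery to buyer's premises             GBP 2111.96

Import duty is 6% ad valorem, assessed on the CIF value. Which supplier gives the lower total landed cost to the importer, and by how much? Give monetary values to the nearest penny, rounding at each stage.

Supplier A (EXW):
CIF value = EXW price + inland to port + export clearance + origin terminal + freight + insurance = 229312.11 + 941.03 + 349.21 + 169.03 + 6821.55 + 445.66 = 238038.59
Import duty = 238038.59 × 6% = 14282.32
Buyer bears (A): 941.03 + 349.21 + 169.03 + 6821.55 + 445.66 + 901.01 + 267.35 + 2111.96 = 12006.80
Landed cost (A) = invoice 229312.11 + 12006.80 + duty 14282.32 = 255601.23
Supplier B (CIF):
The CIF price already equals the CIF value: 226114.36
Import duty = 226114.36 × 6% = 13566.86
Buyer bears (B): 901.01 + 267.35 + 2111.96 = 3280.32
Landed cost (B) = invoice 226114.36 + 3280.32 + duty 13566.86 = 242961.54
Difference = |255601.23 − 242961.54| = 12639.69

Supplier B is cheaper by GBP 12639.69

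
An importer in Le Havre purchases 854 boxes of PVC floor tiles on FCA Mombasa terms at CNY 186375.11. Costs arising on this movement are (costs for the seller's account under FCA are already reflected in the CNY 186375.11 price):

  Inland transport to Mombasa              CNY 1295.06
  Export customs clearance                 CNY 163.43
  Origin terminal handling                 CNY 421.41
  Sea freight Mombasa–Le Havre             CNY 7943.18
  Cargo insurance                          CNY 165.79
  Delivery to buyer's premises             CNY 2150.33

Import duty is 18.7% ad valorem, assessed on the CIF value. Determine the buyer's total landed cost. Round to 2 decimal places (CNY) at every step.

Total landed cost: CNY 233503.15

FCA: the seller delivers export-cleared goods to the carrier; the buyer bears costs from that point.
Already in the invoice (seller's account under FCA): inland to port, export clearance — exclude.
CIF value = FCA price + origin terminal + freight + insurance = 186375.11 + 421.41 + 7943.18 + 165.79 = 194905.49
Import duty = 194905.49 × 18.7% = 36447.33
Buyer bears: origin terminal 421.41 + freight 7943.18 + insurance 165.79 + delivery 2150.33 + duty 36447.33 = 47128.04
Landed cost = invoice 186375.11 + 47128.04 = 233503.15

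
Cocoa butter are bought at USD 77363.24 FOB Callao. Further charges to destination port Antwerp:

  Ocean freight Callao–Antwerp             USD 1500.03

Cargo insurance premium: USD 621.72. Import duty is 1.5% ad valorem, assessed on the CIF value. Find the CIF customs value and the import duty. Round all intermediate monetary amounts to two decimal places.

CIF value: USD 79484.99; import duty: USD 1192.27

CIF = FOB price + freight + insurance
CIF = 77363.24 + 1500.03 + 621.72 = 79484.99
Import duty = 79484.99 × 1.5% = 1192.27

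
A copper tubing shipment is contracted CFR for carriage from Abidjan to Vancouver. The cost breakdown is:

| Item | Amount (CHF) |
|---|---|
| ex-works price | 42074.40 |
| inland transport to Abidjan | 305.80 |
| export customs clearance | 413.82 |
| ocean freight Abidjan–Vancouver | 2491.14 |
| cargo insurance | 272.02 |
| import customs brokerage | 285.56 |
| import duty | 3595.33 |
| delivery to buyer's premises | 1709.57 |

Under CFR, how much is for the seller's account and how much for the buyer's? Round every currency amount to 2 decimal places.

Seller: CHF 45285.16; buyer: CHF 5862.48

CFR: the seller pays costs through ocean freight to the destination port, but not insurance.
Seller's account: goods 42074.40 + inland to port 305.80 + export clearance 413.82 + freight 2491.14 = 45285.16
Buyer's account: insurance 272.02 + brokerage 285.56 + duty 3595.33 + delivery 1709.57 = 5862.48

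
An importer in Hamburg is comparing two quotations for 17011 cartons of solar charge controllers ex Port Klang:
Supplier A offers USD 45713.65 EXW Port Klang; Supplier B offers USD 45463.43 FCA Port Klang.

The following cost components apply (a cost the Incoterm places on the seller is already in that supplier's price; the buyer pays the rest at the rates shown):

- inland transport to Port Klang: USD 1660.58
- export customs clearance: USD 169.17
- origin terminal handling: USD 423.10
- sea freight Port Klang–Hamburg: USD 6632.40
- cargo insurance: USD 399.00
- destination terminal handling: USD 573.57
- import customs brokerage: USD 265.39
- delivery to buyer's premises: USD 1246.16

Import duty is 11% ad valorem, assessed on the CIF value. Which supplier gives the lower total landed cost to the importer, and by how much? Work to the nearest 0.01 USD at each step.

Supplier B is cheaper by USD 2308.77

Supplier A (EXW):
CIF value = EXW price + inland to port + export clearance + origin terminal + freight + insurance = 45713.65 + 1660.58 + 169.17 + 423.10 + 6632.40 + 399.00 = 54997.90
Import duty = 54997.90 × 11% = 6049.77
Buyer bears (A): 1660.58 + 169.17 + 423.10 + 6632.40 + 399.00 + 573.57 + 265.39 + 1246.16 = 11369.37
Landed cost (A) = invoice 45713.65 + 11369.37 + duty 6049.77 = 63132.79
Supplier B (FCA):
CIF value = FCA price + origin terminal + freight + insurance = 45463.43 + 423.10 + 6632.40 + 399.00 = 52917.93
Import duty = 52917.93 × 11% = 5820.97
Buyer bears (B): 423.10 + 6632.40 + 399.00 + 573.57 + 265.39 + 1246.16 = 9539.62
Landed cost (B) = invoice 45463.43 + 9539.62 + duty 5820.97 = 60824.02
Difference = |63132.79 − 60824.02| = 2308.77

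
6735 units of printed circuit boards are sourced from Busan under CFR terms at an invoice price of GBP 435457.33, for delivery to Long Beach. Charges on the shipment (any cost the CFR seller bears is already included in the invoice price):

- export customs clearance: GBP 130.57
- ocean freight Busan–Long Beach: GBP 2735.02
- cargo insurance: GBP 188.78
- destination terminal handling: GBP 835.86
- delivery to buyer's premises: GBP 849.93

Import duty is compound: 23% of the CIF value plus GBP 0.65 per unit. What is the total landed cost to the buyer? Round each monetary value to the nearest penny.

CFR: the seller pays costs through ocean freight to the destination port, but not insurance.
Already in the invoice (seller's account under CFR): export clearance, freight — exclude.
CIF value = CFR price + insurance = 435457.33 + 188.78 = 435646.11
Ad valorem component: 435646.11 × 23% = 100198.61
Specific component: 6735 × 0.65 = 4377.75
Import duty = 100198.61 + 4377.75 = 104576.36
Buyer bears: insurance 188.78 + destination terminal 835.86 + delivery 849.93 + duty 104576.36 = 106450.93
Landed cost = invoice 435457.33 + 106450.93 = 541908.26

Total landed cost: GBP 541908.26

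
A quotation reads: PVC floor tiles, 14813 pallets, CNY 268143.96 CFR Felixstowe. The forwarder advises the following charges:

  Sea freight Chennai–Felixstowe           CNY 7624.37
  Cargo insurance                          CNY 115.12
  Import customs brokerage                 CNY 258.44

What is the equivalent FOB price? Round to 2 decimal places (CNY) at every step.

FOB price: CNY 260519.59

Not relevant to the conversion: insurance, brokerage — on the buyer under both terms; not part of either seller's price.
From CFR to FOB, the seller no longer bears: freight.
FOB price = 268143.96 − 7624.37 = 260519.59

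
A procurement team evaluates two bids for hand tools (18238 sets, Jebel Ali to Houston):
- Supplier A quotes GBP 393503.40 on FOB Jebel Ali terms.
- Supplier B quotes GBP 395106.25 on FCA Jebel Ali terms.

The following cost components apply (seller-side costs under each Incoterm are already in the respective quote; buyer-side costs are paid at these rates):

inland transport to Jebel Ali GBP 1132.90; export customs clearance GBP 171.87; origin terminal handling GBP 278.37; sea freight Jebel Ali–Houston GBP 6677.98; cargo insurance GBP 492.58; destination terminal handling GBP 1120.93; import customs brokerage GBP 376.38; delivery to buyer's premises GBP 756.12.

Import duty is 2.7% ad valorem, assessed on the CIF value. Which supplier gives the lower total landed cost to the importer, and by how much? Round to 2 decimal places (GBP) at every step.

Supplier A (FOB):
CIF value = FOB price + freight + insurance = 393503.40 + 6677.98 + 492.58 = 400673.96
Import duty = 400673.96 × 2.7% = 10818.20
Buyer bears (A): 6677.98 + 492.58 + 1120.93 + 376.38 + 756.12 = 9423.99
Landed cost (A) = invoice 393503.40 + 9423.99 + duty 10818.20 = 413745.59
Supplier B (FCA):
CIF value = FCA price + origin terminal + freight + insurance = 395106.25 + 278.37 + 6677.98 + 492.58 = 402555.18
Import duty = 402555.18 × 2.7% = 10868.99
Buyer bears (B): 278.37 + 6677.98 + 492.58 + 1120.93 + 376.38 + 756.12 = 9702.36
Landed cost (B) = invoice 395106.25 + 9702.36 + duty 10868.99 = 415677.60
Difference = |413745.59 − 415677.60| = 1932.01

Supplier A is cheaper by GBP 1932.01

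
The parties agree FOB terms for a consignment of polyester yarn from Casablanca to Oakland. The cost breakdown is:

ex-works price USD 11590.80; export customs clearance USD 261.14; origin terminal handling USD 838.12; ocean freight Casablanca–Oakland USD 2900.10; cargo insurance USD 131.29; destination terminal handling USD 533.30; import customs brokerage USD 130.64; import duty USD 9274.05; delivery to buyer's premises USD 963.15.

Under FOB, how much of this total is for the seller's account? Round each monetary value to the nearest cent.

FOB: the seller bears costs until goods are on board at the origin port; the buyer bears freight, insurance and all costs thereafter.
Seller's account: goods 11590.80 + export clearance 261.14 + origin terminal 838.12 = 12690.06
Buyer's account: freight 2900.10 + insurance 131.29 + destination terminal 533.30 + brokerage 130.64 + duty 9274.05 + delivery 963.15 = 13932.53

Seller's account: USD 12690.06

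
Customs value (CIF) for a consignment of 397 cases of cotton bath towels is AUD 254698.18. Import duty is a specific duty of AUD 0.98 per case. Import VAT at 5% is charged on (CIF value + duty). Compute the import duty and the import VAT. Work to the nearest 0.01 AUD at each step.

Import duty = 397 × 0.98 = 389.06
VAT base = CIF + duty = 254698.18 + 389.06 = 255087.24
Import VAT = 255087.24 × 5% = 12754.36

Import duty: AUD 389.06; import VAT: AUD 12754.36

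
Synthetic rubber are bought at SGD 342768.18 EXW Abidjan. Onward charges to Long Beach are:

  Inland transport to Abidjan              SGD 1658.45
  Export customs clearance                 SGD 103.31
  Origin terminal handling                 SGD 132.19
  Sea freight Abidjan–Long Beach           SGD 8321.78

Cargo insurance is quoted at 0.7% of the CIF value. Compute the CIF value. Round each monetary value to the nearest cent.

Let C be the CIF value. C = EXW price + pre-shipment costs + freight + 0.7% × C
C − 0.7% × C = 342768.18 + 1658.45 + 103.31 + 132.19 + 8321.78
0.993 × C = 352983.91
C = 352983.91 / 0.993 = 355472.22
Insurance premium = 0.7% × 355472.22 = 2488.31

CIF value: SGD 355472.22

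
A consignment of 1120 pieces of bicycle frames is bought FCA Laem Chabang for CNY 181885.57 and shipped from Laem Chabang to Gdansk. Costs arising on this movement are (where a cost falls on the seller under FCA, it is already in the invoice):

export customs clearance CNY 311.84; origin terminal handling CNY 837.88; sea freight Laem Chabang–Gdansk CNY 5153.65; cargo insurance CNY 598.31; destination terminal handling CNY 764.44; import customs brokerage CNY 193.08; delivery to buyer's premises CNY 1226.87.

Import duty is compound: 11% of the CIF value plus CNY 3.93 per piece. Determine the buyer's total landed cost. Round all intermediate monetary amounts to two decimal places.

FCA: the seller delivers export-cleared goods to the carrier; the buyer bears costs from that point.
Already in the invoice (seller's account under FCA): export clearance — exclude.
CIF value = FCA price + origin terminal + freight + insurance = 181885.57 + 837.88 + 5153.65 + 598.31 = 188475.41
Ad valorem component: 188475.41 × 11% = 20732.30
Specific component: 1120 × 3.93 = 4401.60
Import duty = 20732.30 + 4401.60 = 25133.90
Buyer bears: origin terminal 837.88 + freight 5153.65 + insurance 598.31 + destination terminal 764.44 + brokerage 193.08 + delivery 1226.87 + duty 25133.90 = 33908.13
Landed cost = invoice 181885.57 + 33908.13 = 215793.70

Total landed cost: CNY 215793.70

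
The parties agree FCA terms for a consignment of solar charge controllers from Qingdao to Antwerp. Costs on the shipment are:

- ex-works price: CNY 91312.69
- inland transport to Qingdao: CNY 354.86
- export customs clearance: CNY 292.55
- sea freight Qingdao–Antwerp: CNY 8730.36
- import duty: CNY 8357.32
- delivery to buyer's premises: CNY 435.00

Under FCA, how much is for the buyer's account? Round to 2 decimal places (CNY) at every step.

Buyer's account: CNY 17522.68

FCA: the seller delivers export-cleared goods to the carrier; the buyer bears costs from that point.
Seller's account: goods 91312.69 + inland to port 354.86 + export clearance 292.55 = 91960.10
Buyer's account: freight 8730.36 + duty 8357.32 + delivery 435.00 = 17522.68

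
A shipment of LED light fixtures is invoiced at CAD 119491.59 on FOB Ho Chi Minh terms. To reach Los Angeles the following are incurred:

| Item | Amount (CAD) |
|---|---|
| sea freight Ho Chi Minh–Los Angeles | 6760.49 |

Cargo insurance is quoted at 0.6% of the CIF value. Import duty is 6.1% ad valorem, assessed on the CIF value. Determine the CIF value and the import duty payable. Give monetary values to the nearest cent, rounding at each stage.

CIF value: CAD 127014.16; import duty: CAD 7747.86

Let C be the CIF value. C = FOB price + freight + 0.6% × C
C − 0.6% × C = 119491.59 + 6760.49
0.994 × C = 126252.08
C = 126252.08 / 0.994 = 127014.16
Insurance premium = 0.6% × 127014.16 = 762.08
Import duty = 127014.16 × 6.1% = 7747.86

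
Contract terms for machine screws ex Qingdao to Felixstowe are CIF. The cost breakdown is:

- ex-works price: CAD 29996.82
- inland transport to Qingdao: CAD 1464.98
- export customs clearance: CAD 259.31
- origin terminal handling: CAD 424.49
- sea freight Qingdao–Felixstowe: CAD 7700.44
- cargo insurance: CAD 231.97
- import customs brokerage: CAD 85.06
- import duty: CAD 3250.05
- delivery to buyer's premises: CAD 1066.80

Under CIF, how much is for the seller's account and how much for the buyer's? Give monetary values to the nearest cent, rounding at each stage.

Seller: CAD 40078.01; buyer: CAD 4401.91

CIF: the seller pays costs through ocean freight and marine insurance to the destination port.
Seller's account: goods 29996.82 + inland to port 1464.98 + export clearance 259.31 + origin terminal 424.49 + freight 7700.44 + insurance 231.97 = 40078.01
Buyer's account: brokerage 85.06 + duty 3250.05 + delivery 1066.80 = 4401.91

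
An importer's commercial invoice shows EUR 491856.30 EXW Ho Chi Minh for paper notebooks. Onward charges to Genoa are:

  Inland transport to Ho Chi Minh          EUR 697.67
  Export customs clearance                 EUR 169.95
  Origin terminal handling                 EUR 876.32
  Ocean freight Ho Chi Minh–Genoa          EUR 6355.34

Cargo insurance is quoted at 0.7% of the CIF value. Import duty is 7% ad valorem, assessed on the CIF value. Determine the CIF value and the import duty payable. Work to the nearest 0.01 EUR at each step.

CIF value: EUR 503479.94; import duty: EUR 35243.60

Let C be the CIF value. C = EXW price + pre-shipment costs + freight + 0.7% × C
C − 0.7% × C = 491856.30 + 697.67 + 169.95 + 876.32 + 6355.34
0.993 × C = 499955.58
C = 499955.58 / 0.993 = 503479.94
Insurance premium = 0.7% × 503479.94 = 3524.36
Import duty = 503479.94 × 7% = 35243.60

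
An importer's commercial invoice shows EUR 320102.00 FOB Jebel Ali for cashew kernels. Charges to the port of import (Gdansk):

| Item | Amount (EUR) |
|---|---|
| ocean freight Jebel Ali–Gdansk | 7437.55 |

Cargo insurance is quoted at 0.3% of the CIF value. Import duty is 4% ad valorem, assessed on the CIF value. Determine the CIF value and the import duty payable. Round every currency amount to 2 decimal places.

CIF value: EUR 328525.13; import duty: EUR 13141.01

Let C be the CIF value. C = FOB price + freight + 0.3% × C
C − 0.3% × C = 320102.00 + 7437.55
0.997 × C = 327539.55
C = 327539.55 / 0.997 = 328525.13
Insurance premium = 0.3% × 328525.13 = 985.58
Import duty = 328525.13 × 4% = 13141.01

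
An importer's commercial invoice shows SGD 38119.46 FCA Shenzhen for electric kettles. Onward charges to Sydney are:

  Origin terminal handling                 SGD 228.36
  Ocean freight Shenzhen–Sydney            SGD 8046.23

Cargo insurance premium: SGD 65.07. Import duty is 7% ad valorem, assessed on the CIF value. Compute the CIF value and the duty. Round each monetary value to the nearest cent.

CIF = FCA price + pre-shipment costs + freight + insurance
CIF = 38119.46 + 228.36 + 8046.23 + 65.07 = 46459.12
Import duty = 46459.12 × 7% = 3252.14

CIF value: SGD 46459.12; import duty: SGD 3252.14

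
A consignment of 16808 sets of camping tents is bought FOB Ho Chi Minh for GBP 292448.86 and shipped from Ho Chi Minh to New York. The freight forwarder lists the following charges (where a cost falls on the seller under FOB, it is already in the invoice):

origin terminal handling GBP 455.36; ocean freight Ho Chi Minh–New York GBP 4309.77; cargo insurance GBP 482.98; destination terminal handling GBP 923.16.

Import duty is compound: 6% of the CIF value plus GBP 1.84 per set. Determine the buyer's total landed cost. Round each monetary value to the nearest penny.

FOB: the seller bears costs until goods are on board at the origin port; the buyer bears freight, insurance and all costs thereafter.
Already in the invoice (seller's account under FOB): origin terminal — exclude.
CIF value = FOB price + freight + insurance = 292448.86 + 4309.77 + 482.98 = 297241.61
Ad valorem component: 297241.61 × 6% = 17834.50
Specific component: 16808 × 1.84 = 30926.72
Import duty = 17834.50 + 30926.72 = 48761.22
Buyer bears: freight 4309.77 + insurance 482.98 + destination terminal 923.16 + duty 48761.22 = 54477.13
Landed cost = invoice 292448.86 + 54477.13 = 346925.99

Total landed cost: GBP 346925.99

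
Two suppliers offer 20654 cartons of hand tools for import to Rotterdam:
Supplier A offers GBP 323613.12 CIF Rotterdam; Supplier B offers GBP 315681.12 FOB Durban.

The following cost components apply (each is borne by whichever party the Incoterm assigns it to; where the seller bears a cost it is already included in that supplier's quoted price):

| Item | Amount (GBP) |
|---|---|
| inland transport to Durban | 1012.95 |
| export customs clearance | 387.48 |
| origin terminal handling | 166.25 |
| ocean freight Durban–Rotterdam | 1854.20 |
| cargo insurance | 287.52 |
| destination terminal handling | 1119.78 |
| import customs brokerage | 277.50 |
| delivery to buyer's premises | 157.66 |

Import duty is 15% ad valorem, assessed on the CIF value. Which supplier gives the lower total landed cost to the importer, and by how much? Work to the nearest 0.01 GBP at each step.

Supplier A (CIF):
The CIF price already equals the CIF value: 323613.12
Import duty = 323613.12 × 15% = 48541.97
Buyer bears (A): 1119.78 + 277.50 + 157.66 = 1554.94
Landed cost (A) = invoice 323613.12 + 1554.94 + duty 48541.97 = 373710.03
Supplier B (FOB):
CIF value = FOB price + freight + insurance = 315681.12 + 1854.20 + 287.52 = 317822.84
Import duty = 317822.84 × 15% = 47673.43
Buyer bears (B): 1854.20 + 287.52 + 1119.78 + 277.50 + 157.66 = 3696.66
Landed cost (B) = invoice 315681.12 + 3696.66 + duty 47673.43 = 367051.21
Difference = |373710.03 − 367051.21| = 6658.82

Supplier B is cheaper by GBP 6658.82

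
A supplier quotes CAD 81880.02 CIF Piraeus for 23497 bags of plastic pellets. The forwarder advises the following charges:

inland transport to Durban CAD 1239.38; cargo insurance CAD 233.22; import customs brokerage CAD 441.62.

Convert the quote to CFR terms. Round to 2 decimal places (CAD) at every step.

CFR price: CAD 81646.80

Not relevant to the conversion: inland to port — on the seller under both CIF and CFR; already in the CIF price and stays in the CFR price. brokerage — on the buyer under both terms; not part of either seller's price.
From CIF to CFR, the seller no longer bears: insurance.
CFR price = 81880.02 − 233.22 = 81646.80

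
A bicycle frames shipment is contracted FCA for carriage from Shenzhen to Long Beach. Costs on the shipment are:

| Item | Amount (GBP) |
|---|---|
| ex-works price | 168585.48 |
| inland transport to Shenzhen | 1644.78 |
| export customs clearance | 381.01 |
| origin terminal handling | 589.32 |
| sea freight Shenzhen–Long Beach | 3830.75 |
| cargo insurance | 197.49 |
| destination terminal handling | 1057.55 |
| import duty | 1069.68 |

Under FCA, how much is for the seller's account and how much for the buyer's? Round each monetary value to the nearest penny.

FCA: the seller delivers export-cleared goods to the carrier; the buyer bears costs from that point.
Seller's account: goods 168585.48 + inland to port 1644.78 + export clearance 381.01 = 170611.27
Buyer's account: origin terminal 589.32 + freight 3830.75 + insurance 197.49 + destination terminal 1057.55 + duty 1069.68 = 6744.79

Seller: GBP 170611.27; buyer: GBP 6744.79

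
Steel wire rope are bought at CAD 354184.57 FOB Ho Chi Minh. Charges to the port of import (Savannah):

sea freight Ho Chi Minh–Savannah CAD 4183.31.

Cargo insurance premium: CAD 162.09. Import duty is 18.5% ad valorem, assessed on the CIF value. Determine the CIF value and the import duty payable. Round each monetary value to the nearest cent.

CIF value: CAD 358529.97; import duty: CAD 66328.04

CIF = FOB price + freight + insurance
CIF = 354184.57 + 4183.31 + 162.09 = 358529.97
Import duty = 358529.97 × 18.5% = 66328.04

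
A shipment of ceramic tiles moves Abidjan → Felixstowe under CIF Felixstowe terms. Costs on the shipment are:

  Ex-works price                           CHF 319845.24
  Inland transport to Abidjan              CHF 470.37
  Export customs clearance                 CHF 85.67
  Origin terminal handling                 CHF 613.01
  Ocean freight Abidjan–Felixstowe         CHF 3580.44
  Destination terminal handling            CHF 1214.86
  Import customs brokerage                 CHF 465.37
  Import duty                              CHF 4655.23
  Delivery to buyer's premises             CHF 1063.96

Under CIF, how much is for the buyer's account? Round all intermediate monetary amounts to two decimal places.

Buyer's account: CHF 7399.42

CIF: the seller pays costs through ocean freight and marine insurance to the destination port.
Seller's account: goods 319845.24 + inland to port 470.37 + export clearance 85.67 + origin terminal 613.01 + freight 3580.44 = 324594.73
Buyer's account: destination terminal 1214.86 + brokerage 465.37 + duty 4655.23 + delivery 1063.96 = 7399.42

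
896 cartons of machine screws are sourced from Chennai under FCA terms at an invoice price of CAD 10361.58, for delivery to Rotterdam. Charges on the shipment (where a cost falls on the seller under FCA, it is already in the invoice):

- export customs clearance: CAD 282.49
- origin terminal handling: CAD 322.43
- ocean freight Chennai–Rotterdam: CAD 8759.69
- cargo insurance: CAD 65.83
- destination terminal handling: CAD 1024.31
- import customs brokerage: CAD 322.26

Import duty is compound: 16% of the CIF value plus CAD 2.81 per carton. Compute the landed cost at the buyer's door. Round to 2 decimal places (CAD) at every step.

FCA: the seller delivers export-cleared goods to the carrier; the buyer bears costs from that point.
Already in the invoice (seller's account under FCA): export clearance — exclude.
CIF value = FCA price + origin terminal + freight + insurance = 10361.58 + 322.43 + 8759.69 + 65.83 = 19509.53
Ad valorem component: 19509.53 × 16% = 3121.52
Specific component: 896 × 2.81 = 2517.76
Import duty = 3121.52 + 2517.76 = 5639.28
Buyer bears: origin terminal 322.43 + freight 8759.69 + insurance 65.83 + destination terminal 1024.31 + brokerage 322.26 + duty 5639.28 = 16133.80
Landed cost = invoice 10361.58 + 16133.80 = 26495.38

Total landed cost: CAD 26495.38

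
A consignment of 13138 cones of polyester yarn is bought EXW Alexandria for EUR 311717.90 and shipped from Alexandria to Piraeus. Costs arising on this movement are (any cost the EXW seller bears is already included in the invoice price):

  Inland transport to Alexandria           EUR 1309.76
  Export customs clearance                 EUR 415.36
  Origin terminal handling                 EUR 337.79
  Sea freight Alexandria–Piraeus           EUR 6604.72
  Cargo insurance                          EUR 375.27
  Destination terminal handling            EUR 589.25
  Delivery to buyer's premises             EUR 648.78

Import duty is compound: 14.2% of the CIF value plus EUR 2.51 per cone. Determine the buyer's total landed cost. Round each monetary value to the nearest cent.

Total landed cost: EUR 400523.24

EXW: the seller makes goods available at their premises; the buyer bears all onward costs.
CIF value = EXW price + inland to port + export clearance + origin terminal + freight + insurance = 311717.90 + 1309.76 + 415.36 + 337.79 + 6604.72 + 375.27 = 320760.80
Ad valorem component: 320760.80 × 14.2% = 45548.03
Specific component: 13138 × 2.51 = 32976.38
Import duty = 45548.03 + 32976.38 = 78524.41
Buyer bears: inland to port 1309.76 + export clearance 415.36 + origin terminal 337.79 + freight 6604.72 + insurance 375.27 + destination terminal 589.25 + delivery 648.78 + duty 78524.41 = 88805.34
Landed cost = invoice 311717.90 + 88805.34 = 400523.24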